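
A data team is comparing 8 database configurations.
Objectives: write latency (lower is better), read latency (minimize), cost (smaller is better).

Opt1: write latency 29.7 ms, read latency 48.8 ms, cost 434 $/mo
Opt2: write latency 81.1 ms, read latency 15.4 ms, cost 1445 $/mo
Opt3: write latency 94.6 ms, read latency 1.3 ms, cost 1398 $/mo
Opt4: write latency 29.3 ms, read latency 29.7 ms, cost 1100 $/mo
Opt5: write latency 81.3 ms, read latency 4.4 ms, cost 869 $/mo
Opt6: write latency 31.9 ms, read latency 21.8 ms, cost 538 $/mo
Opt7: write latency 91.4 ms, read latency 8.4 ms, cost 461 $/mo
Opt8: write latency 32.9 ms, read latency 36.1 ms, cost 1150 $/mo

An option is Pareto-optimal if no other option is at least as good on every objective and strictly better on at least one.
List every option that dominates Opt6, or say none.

Opt1: worse on read latency (48.8 vs 21.8).
Opt2: worse on write latency (81.1 vs 31.9).
Opt3: worse on write latency (94.6 vs 31.9).
Opt4: worse on read latency (29.7 vs 21.8).
Opt5: worse on write latency (81.3 vs 31.9).
Opt7: worse on write latency (91.4 vs 31.9).
Opt8: worse on write latency (32.9 vs 31.9).
No option dominates Opt6.

none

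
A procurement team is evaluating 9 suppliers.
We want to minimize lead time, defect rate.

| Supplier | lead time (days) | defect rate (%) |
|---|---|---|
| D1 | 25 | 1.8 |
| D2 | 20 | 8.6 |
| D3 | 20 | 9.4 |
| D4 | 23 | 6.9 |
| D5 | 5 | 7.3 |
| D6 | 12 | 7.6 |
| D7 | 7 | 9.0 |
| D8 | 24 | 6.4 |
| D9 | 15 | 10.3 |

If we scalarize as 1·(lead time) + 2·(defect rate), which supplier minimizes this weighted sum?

D5

D1: 1·25 + 2·1.8 = 28.6
D2: 1·20 + 2·8.6 = 37.2
D3: 1·20 + 2·9.4 = 38.8
D4: 1·23 + 2·6.9 = 36.8
D5: 1·5 + 2·7.3 = 19.6
D6: 1·12 + 2·7.6 = 27.2
D7: 1·7 + 2·9.0 = 25.0
D8: 1·24 + 2·6.4 = 36.8
D9: 1·15 + 2·10.3 = 35.6
Lowest: D5 at 19.6.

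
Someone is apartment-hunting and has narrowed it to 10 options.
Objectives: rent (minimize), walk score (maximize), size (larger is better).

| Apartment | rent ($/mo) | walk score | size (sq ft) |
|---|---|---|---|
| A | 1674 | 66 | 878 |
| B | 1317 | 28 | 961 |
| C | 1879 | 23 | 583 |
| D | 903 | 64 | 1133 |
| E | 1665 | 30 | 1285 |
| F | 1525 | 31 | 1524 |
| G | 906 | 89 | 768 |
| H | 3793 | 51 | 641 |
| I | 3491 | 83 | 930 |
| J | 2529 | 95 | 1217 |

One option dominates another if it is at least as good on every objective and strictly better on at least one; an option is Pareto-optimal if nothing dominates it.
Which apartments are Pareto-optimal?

A, D, F, G, J

A: not dominated.
B: dominated by D (rent 903≤1317, walk score 64≥28, size 1133≥961).
C: dominated by A (rent 1674≤1879, walk score 66≥23, size 878≥583).
D: not dominated (best rent).
E: dominated by F (rent 1525≤1665, walk score 31≥30, size 1524≥1285).
F: not dominated (best size).
G: not dominated.
H: dominated by A (rent 1674≤3793, walk score 66≥51, size 878≥641).
I: dominated by J (rent 2529≤3491, walk score 95≥83, size 1217≥930).
J: not dominated (best walk score).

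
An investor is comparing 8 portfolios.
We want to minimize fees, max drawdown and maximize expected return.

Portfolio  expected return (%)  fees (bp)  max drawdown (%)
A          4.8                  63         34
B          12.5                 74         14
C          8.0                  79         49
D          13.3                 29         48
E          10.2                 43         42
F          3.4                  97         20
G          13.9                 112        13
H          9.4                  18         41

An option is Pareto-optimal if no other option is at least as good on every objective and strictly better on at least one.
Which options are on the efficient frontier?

A, B, D, E, G, H

A: not dominated.
B: not dominated.
C: dominated by B (expected return 12.5≥8.0, fees 74≤79, max drawdown 14≤49).
D: not dominated.
E: not dominated.
F: dominated by B (expected return 12.5≥3.4, fees 74≤97, max drawdown 14≤20).
G: not dominated (best expected return).
H: not dominated (best fees).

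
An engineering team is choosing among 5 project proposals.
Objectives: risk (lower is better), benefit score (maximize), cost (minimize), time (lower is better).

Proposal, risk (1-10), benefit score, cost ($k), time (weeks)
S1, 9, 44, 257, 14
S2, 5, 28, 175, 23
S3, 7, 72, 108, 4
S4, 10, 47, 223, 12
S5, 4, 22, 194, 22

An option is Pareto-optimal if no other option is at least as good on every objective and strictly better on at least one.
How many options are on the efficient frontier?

S1: dominated by S3 (risk 7≤9, benefit score 72≥44, cost 108≤257, time 4≤14).
S2: not dominated.
S3: not dominated (best benefit score).
S4: dominated by S3 (risk 7≤10, benefit score 72≥47, cost 108≤223, time 4≤12).
S5: not dominated (best risk).
Pareto-optimal: S2, S3, S5 → 3.

3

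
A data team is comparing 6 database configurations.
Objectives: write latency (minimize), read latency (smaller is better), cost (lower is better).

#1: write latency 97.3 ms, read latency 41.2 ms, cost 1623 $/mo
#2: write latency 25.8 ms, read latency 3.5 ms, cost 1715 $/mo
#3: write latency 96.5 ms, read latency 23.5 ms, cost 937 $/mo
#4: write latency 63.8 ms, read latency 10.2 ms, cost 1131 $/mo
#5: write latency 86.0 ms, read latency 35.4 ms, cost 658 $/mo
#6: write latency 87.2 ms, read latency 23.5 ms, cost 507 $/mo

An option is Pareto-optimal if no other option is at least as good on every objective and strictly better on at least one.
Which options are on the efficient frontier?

#1: dominated by #3 (write latency 96.5≤97.3, read latency 23.5≤41.2, cost 937≤1623).
#2: not dominated (best write latency).
#3: dominated by #6 (write latency 87.2≤96.5, read latency 23.5≤23.5, cost 507≤937).
#4: not dominated.
#5: not dominated.
#6: not dominated (best cost).

#2, #4, #5, #6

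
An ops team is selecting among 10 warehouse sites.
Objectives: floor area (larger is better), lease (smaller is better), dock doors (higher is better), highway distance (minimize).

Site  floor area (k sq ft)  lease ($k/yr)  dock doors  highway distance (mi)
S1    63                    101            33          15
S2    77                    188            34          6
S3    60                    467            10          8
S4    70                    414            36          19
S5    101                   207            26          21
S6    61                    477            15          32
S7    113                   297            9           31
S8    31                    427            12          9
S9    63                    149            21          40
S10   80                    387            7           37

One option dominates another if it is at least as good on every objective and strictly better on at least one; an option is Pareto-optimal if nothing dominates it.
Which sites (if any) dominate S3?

S2

S2: floor area 77≥60, lease 188≤467, dock doors 34≥10, highway distance 6≤8 — dominates S3.
Others (S1, S4, S5, S6, S7, S8, S9, S10) are each worse than S3 on at least one objective.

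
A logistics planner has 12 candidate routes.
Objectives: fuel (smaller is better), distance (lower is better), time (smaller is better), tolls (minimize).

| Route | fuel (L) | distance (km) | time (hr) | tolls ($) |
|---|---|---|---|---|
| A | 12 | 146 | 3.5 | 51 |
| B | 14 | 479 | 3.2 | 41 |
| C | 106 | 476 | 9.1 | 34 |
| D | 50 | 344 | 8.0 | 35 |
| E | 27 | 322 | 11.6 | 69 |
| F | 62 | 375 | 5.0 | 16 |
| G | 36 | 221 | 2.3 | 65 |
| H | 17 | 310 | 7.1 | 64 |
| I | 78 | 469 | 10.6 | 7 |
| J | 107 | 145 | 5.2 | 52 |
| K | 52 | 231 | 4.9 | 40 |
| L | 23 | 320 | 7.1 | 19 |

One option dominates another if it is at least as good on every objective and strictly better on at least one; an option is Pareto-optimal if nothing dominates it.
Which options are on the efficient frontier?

A, B, F, G, I, J, K, L

A: not dominated (best fuel).
B: not dominated.
C: dominated by F (fuel 62≤106, distance 375≤476, time 5.0≤9.1, tolls 16≤34).
D: dominated by L (fuel 23≤50, distance 320≤344, time 7.1≤8.0, tolls 19≤35).
E: dominated by A (fuel 12≤27, distance 146≤322, time 3.5≤11.6, tolls 51≤69).
F: not dominated.
G: not dominated (best time).
H: dominated by A (fuel 12≤17, distance 146≤310, time 3.5≤7.1, tolls 51≤64).
I: not dominated (best tolls).
J: not dominated (best distance).
K: not dominated.
L: not dominated.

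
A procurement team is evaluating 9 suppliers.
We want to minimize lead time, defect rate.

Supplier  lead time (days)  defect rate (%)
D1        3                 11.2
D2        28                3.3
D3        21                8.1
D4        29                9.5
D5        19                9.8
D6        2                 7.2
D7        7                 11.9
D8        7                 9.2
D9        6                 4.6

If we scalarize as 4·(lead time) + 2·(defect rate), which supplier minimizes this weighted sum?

D1: 4·3 + 2·11.2 = 34.4
D2: 4·28 + 2·3.3 = 118.6
D3: 4·21 + 2·8.1 = 100.2
D4: 4·29 + 2·9.5 = 135.0
D5: 4·19 + 2·9.8 = 95.6
D6: 4·2 + 2·7.2 = 22.4
D7: 4·7 + 2·11.9 = 51.8
D8: 4·7 + 2·9.2 = 46.4
D9: 4·6 + 2·4.6 = 33.2
Lowest: D6 at 22.4.

D6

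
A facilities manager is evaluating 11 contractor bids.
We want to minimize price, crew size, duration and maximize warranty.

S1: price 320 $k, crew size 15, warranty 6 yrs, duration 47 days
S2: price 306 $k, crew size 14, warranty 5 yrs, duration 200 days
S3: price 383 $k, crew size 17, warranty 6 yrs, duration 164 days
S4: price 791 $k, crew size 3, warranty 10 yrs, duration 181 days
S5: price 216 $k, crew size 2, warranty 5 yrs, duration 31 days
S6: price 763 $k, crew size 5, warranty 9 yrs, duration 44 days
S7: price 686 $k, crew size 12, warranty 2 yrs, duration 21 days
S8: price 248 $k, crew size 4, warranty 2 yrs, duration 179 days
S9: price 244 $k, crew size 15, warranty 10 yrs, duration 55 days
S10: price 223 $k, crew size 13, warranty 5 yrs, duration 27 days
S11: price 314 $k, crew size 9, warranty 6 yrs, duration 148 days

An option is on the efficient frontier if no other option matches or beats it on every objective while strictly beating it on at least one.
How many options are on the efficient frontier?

8

S1: not dominated.
S2: dominated by S5 (price 216≤306, crew size 2≤14, warranty 5≥5, duration 31≤200).
S3: dominated by S1 (price 320≤383, crew size 15≤17, warranty 6≥6, duration 47≤164).
S4: not dominated.
S5: not dominated (best price).
S6: not dominated.
S7: not dominated (best duration).
S8: dominated by S5 (price 216≤248, crew size 2≤4, warranty 5≥2, duration 31≤179).
S9: not dominated.
S10: not dominated.
S11: not dominated.
Pareto-optimal: S1, S4, S5, S6, S7, S9, S10, S11 → 8.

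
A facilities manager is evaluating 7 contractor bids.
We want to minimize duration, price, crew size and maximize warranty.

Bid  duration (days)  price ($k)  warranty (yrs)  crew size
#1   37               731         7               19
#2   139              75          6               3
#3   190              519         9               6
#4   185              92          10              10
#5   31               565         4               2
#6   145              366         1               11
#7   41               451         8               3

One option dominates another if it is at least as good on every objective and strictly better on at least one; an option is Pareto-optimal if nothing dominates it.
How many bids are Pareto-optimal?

6

#1: not dominated.
#2: not dominated (best price).
#3: not dominated.
#4: not dominated (best warranty).
#5: not dominated (best duration).
#6: dominated by #2 (duration 139≤145, price 75≤366, warranty 6≥1, crew size 3≤11).
#7: not dominated.
Pareto-optimal: #1, #2, #3, #4, #5, #7 → 6.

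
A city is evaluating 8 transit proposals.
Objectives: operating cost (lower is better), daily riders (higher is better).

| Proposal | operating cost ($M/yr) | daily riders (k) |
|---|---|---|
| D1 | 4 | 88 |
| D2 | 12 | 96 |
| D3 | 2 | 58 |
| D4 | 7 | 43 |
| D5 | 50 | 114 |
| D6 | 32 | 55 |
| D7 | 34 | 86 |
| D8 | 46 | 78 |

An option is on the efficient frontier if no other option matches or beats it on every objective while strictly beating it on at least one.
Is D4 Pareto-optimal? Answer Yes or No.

D1 vs D4: operating cost 4≤7, daily riders 88≥43 — D1 is at least as good on every objective and strictly better on at least one, so D1 dominates D4.

No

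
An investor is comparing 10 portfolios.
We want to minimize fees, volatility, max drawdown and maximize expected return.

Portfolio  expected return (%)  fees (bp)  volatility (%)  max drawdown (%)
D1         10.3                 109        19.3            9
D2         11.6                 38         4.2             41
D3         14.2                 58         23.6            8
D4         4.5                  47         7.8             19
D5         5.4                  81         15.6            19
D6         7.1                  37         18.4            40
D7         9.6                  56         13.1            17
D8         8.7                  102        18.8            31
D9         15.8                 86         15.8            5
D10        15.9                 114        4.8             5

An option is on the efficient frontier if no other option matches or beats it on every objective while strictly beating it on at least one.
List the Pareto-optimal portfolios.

D1: dominated by D9 (expected return 15.8≥10.3, fees 86≤109, volatility 15.8≤19.3, max drawdown 5≤9).
D2: not dominated (best volatility).
D3: not dominated.
D4: not dominated.
D5: dominated by D7 (expected return 9.6≥5.4, fees 56≤81, volatility 13.1≤15.6, max drawdown 17≤19).
D6: not dominated (best fees).
D7: not dominated.
D8: dominated by D7 (expected return 9.6≥8.7, fees 56≤102, volatility 13.1≤18.8, max drawdown 17≤31).
D9: not dominated.
D10: not dominated (best expected return).

D2, D3, D4, D6, D7, D9, D10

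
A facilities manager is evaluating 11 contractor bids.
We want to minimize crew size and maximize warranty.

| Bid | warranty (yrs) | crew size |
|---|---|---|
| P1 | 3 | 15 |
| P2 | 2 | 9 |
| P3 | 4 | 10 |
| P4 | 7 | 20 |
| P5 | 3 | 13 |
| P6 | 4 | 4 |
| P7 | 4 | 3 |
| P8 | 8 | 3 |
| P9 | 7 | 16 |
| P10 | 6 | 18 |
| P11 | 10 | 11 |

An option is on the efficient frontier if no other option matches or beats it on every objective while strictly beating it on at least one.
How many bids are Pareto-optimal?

2

P1: dominated by P3 (warranty 4≥3, crew size 10≤15).
P2: dominated by P6 (warranty 4≥2, crew size 4≤9).
P3: dominated by P6 (warranty 4≥4, crew size 4≤10).
P4: dominated by P8 (warranty 8≥7, crew size 3≤20).
P5: dominated by P3 (warranty 4≥3, crew size 10≤13).
P6: dominated by P7 (warranty 4≥4, crew size 3≤4).
P7: dominated by P8 (warranty 8≥4, crew size 3≤3).
P8: not dominated.
P9: dominated by P8 (warranty 8≥7, crew size 3≤16).
P10: dominated by P8 (warranty 8≥6, crew size 3≤18).
P11: not dominated (best warranty).
Pareto-optimal: P8, P11 → 2.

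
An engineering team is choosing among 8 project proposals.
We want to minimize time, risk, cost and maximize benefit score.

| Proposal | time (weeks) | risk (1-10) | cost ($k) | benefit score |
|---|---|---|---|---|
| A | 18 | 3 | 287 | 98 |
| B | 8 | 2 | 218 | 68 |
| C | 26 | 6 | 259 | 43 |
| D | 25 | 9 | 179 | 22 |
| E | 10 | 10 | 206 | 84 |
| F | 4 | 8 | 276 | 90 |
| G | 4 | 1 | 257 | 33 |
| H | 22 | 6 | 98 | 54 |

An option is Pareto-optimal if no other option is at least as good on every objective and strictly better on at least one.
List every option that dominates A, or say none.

none

B: worse on benefit score (68 vs 98).
C: worse on time (26 vs 18).
D: worse on time (25 vs 18).
E: worse on risk (10 vs 3).
F: worse on risk (8 vs 3).
G: worse on benefit score (33 vs 98).
H: worse on time (22 vs 18).
No option dominates A.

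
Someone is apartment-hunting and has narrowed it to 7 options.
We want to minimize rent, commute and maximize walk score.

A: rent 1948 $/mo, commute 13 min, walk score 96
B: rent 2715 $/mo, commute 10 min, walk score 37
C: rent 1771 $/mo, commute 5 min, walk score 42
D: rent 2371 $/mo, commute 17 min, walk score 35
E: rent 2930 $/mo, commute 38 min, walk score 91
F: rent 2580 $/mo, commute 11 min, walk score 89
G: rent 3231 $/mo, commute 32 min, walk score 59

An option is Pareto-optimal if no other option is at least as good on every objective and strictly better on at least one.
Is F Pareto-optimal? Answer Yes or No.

A: worse on commute (13 vs 11).
B: worse on rent (2715 vs 2580).
C: worse on walk score (42 vs 89).
D: worse on commute (17 vs 11).
E: worse on rent (2930 vs 2580).
G: worse on rent (3231 vs 2580).
No option is at least as good as F on every objective and strictly better on one.

Yes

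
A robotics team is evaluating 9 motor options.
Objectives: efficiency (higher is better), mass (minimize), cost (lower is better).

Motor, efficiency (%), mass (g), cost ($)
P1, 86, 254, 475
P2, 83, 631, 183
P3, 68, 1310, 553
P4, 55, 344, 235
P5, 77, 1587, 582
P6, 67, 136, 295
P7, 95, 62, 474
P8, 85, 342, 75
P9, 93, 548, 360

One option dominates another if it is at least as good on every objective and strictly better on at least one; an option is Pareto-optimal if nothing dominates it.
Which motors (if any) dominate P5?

P1, P2, P7, P8, P9

P1: efficiency 86≥77, mass 254≤1587, cost 475≤582 — dominates P5.
P2: efficiency 83≥77, mass 631≤1587, cost 183≤582 — dominates P5.
P7: efficiency 95≥77, mass 62≤1587, cost 474≤582 — dominates P5.
P8: efficiency 85≥77, mass 342≤1587, cost 75≤582 — dominates P5.
P9: efficiency 93≥77, mass 548≤1587, cost 360≤582 — dominates P5.
Others (P3, P4, P6) are each worse than P5 on at least one objective.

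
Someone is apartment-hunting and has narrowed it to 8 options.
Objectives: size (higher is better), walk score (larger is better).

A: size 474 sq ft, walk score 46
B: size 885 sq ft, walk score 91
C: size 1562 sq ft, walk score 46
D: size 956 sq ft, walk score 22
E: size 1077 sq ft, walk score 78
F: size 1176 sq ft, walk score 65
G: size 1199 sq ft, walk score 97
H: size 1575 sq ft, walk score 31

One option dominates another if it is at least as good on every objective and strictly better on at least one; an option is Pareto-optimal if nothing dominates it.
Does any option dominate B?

Yes

G vs B: size 1199≥885, walk score 97≥91 — G is at least as good on every objective and strictly better on at least one, so G dominates B.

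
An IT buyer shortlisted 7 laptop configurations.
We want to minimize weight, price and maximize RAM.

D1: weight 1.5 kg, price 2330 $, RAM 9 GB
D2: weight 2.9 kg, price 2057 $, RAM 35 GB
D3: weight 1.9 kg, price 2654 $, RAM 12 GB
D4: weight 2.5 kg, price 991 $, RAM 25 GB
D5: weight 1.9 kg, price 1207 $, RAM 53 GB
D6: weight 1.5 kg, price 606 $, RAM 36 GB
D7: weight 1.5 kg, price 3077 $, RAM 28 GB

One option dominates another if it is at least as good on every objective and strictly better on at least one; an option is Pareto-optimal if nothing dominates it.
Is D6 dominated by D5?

D5 vs D6: D5 is worse on weight (1.9 vs 1.5), so it does not dominate D6.

No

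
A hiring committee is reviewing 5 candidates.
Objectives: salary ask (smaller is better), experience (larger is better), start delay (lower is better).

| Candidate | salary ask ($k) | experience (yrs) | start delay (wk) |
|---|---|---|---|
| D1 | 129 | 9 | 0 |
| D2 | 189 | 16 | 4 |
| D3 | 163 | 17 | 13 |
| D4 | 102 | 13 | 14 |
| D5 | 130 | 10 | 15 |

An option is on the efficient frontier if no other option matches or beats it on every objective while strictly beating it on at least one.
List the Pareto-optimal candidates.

D1, D2, D3, D4

D1: not dominated (best start delay).
D2: not dominated.
D3: not dominated (best experience).
D4: not dominated (best salary ask).
D5: dominated by D4 (salary ask 102≤130, experience 13≥10, start delay 14≤15).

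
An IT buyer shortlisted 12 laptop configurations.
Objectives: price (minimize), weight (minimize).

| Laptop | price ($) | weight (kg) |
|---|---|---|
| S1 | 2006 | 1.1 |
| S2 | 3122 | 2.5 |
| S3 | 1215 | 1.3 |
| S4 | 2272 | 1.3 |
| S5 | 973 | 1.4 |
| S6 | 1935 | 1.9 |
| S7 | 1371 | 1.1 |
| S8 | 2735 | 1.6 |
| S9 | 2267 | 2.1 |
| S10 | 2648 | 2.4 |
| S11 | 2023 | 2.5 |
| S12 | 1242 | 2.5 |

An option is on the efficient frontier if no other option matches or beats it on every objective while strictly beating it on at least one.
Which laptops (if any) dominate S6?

S3, S5, S7

S3: price 1215≤1935, weight 1.3≤1.9 — dominates S6.
S5: price 973≤1935, weight 1.4≤1.9 — dominates S6.
S7: price 1371≤1935, weight 1.1≤1.9 — dominates S6.
Others (S1, S2, S4, S8, S9, S10, S11, S12) are each worse than S6 on at least one objective.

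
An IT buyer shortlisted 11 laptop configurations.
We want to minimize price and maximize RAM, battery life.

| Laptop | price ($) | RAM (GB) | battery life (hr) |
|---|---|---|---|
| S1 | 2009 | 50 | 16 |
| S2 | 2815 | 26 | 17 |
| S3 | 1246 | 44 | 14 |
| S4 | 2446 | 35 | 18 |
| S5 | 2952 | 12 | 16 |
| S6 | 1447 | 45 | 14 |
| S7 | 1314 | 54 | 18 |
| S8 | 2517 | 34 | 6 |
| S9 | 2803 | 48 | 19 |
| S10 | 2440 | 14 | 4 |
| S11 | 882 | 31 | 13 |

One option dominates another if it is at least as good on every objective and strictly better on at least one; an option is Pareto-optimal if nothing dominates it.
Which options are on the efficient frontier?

S3, S7, S9, S11

S1: dominated by S7 (price 1314≤2009, RAM 54≥50, battery life 18≥16).
S2: dominated by S4 (price 2446≤2815, RAM 35≥26, battery life 18≥17).
S3: not dominated.
S4: dominated by S7 (price 1314≤2446, RAM 54≥35, battery life 18≥18).
S5: dominated by S1 (price 2009≤2952, RAM 50≥12, battery life 16≥16).
S6: dominated by S7 (price 1314≤1447, RAM 54≥45, battery life 18≥14).
S7: not dominated (best RAM).
S8: dominated by S1 (price 2009≤2517, RAM 50≥34, battery life 16≥6).
S9: not dominated (best battery life).
S10: dominated by S1 (price 2009≤2440, RAM 50≥14, battery life 16≥4).
S11: not dominated (best price).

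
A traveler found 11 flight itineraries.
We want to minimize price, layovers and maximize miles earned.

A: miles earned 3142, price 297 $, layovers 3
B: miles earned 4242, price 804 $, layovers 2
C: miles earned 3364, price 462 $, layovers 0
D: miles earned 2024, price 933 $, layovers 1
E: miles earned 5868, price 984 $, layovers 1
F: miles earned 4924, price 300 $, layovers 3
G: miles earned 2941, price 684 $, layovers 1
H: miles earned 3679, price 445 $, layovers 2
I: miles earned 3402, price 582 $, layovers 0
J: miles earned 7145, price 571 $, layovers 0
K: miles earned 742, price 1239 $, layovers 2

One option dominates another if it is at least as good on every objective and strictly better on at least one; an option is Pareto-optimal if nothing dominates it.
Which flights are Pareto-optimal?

A, C, F, H, J

A: not dominated (best price).
B: dominated by J (miles earned 7145≥4242, price 571≤804, layovers 0≤2).
C: not dominated.
D: dominated by C (miles earned 3364≥2024, price 462≤933, layovers 0≤1).
E: dominated by J (miles earned 7145≥5868, price 571≤984, layovers 0≤1).
F: not dominated.
G: dominated by C (miles earned 3364≥2941, price 462≤684, layovers 0≤1).
H: not dominated.
I: dominated by J (miles earned 7145≥3402, price 571≤582, layovers 0≤0).
J: not dominated (best miles earned).
K: dominated by B (miles earned 4242≥742, price 804≤1239, layovers 2≤2).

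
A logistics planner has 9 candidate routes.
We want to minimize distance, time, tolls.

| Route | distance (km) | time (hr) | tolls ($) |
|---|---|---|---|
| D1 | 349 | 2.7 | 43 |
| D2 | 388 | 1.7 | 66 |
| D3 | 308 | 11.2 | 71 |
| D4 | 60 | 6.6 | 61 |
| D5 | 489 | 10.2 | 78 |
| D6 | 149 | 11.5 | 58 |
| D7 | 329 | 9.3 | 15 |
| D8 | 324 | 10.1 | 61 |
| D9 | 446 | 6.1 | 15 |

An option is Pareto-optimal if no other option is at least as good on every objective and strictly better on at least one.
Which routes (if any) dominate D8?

D4: distance 60≤324, time 6.6≤10.1, tolls 61≤61 — dominates D8.
Others (D1, D2, D3, D5, D6, D7, D9) are each worse than D8 on at least one objective.

D4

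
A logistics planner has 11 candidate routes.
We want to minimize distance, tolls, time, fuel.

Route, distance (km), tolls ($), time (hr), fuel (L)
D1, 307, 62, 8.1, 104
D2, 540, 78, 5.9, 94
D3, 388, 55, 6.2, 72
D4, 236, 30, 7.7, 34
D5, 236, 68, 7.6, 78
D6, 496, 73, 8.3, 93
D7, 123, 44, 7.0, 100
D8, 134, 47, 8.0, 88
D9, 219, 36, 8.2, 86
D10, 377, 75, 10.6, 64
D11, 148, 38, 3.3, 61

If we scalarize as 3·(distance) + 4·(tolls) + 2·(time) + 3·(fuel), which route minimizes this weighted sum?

D11

D1: 3·307 + 4·62 + 2·8.1 + 3·104 = 1497.2
D2: 3·540 + 4·78 + 2·5.9 + 3·94 = 2225.8
D3: 3·388 + 4·55 + 2·6.2 + 3·72 = 1612.4
D4: 3·236 + 4·30 + 2·7.7 + 3·34 = 945.4
D5: 3·236 + 4·68 + 2·7.6 + 3·78 = 1229.2
D6: 3·496 + 4·73 + 2·8.3 + 3·93 = 2075.6
D7: 3·123 + 4·44 + 2·7.0 + 3·100 = 859.0
D8: 3·134 + 4·47 + 2·8.0 + 3·88 = 870.0
D9: 3·219 + 4·36 + 2·8.2 + 3·86 = 1075.4
D10: 3·377 + 4·75 + 2·10.6 + 3·64 = 1644.2
D11: 3·148 + 4·38 + 2·3.3 + 3·61 = 785.6
Lowest: D11 at 785.6.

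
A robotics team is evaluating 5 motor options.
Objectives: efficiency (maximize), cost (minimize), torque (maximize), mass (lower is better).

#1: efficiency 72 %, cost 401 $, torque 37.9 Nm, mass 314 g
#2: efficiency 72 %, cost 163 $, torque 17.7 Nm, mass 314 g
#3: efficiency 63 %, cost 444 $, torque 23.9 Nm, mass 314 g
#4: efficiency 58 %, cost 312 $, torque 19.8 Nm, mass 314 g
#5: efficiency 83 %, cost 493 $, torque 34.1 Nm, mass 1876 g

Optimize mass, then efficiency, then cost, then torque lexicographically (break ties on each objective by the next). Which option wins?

First minimize mass: best is 314, kept {#1, #2, #3, #4}.
Then maximize efficiency: best is 72, kept {#1, #2}.
Then minimize cost: best is 163, kept {#2}.

#2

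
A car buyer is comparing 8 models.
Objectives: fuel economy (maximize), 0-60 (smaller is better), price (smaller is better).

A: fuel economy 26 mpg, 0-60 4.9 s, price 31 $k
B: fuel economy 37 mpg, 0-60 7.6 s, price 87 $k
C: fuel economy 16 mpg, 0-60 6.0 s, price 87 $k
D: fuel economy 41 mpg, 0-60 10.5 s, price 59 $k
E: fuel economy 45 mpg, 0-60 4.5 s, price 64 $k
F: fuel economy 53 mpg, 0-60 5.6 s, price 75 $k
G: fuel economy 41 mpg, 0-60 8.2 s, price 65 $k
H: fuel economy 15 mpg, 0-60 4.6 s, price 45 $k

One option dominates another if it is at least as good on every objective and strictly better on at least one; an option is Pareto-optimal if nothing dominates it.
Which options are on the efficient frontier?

A, D, E, F, H

A: not dominated (best price).
B: dominated by E (fuel economy 45≥37, 0-60 4.5≤7.6, price 64≤87).
C: dominated by A (fuel economy 26≥16, 0-60 4.9≤6.0, price 31≤87).
D: not dominated.
E: not dominated (best 0-60).
F: not dominated (best fuel economy).
G: dominated by E (fuel economy 45≥41, 0-60 4.5≤8.2, price 64≤65).
H: not dominated.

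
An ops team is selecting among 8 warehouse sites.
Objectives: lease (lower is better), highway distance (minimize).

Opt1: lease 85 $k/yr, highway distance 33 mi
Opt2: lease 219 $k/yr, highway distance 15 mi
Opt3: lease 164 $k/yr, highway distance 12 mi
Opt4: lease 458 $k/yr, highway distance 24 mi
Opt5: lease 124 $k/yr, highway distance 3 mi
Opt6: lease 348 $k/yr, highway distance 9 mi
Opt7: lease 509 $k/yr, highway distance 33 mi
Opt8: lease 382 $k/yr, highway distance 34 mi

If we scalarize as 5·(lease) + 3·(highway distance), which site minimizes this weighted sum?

Opt1: 5·85 + 3·33 = 524
Opt2: 5·219 + 3·15 = 1140
Opt3: 5·164 + 3·12 = 856
Opt4: 5·458 + 3·24 = 2362
Opt5: 5·124 + 3·3 = 629
Opt6: 5·348 + 3·9 = 1767
Opt7: 5·509 + 3·33 = 2644
Opt8: 5·382 + 3·34 = 2012
Lowest: Opt1 at 524.

Opt1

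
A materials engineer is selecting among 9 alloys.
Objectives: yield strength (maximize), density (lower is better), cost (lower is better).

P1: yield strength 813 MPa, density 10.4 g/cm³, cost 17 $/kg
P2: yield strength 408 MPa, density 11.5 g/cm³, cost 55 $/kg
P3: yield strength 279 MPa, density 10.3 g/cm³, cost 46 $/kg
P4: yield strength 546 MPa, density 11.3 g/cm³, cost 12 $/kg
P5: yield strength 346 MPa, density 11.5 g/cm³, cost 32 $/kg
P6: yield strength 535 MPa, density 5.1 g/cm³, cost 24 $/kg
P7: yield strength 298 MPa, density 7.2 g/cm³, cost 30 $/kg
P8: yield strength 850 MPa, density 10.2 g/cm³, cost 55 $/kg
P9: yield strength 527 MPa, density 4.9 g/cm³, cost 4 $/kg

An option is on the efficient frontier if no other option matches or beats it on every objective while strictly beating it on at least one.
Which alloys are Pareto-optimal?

P1: not dominated.
P2: dominated by P1 (yield strength 813≥408, density 10.4≤11.5, cost 17≤55).
P3: dominated by P6 (yield strength 535≥279, density 5.1≤10.3, cost 24≤46).
P4: not dominated.
P5: dominated by P1 (yield strength 813≥346, density 10.4≤11.5, cost 17≤32).
P6: not dominated.
P7: dominated by P6 (yield strength 535≥298, density 5.1≤7.2, cost 24≤30).
P8: not dominated (best yield strength).
P9: not dominated (best density).

P1, P4, P6, P8, P9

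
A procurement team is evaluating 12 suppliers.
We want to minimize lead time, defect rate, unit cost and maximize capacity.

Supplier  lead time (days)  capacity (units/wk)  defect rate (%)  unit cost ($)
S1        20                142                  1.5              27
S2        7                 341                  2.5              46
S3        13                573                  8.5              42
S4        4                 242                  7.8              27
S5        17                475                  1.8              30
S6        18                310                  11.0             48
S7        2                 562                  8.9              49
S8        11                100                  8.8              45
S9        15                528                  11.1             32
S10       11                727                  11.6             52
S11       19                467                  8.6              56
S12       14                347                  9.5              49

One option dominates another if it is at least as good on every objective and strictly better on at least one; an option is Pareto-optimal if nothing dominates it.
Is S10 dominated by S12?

S12 vs S10: S12 is worse on lead time (14 vs 11), so it does not dominate S10.

No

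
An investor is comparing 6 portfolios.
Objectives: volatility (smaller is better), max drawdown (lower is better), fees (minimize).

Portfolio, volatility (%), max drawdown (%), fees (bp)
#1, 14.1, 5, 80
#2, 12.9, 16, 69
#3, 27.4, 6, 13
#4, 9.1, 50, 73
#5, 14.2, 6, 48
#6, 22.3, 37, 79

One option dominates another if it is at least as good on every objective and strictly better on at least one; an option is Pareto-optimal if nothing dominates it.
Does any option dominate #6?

Yes

#2 vs #6: volatility 12.9≤22.3, max drawdown 16≤37, fees 69≤79 — #2 is at least as good on every objective and strictly better on at least one, so #2 dominates #6.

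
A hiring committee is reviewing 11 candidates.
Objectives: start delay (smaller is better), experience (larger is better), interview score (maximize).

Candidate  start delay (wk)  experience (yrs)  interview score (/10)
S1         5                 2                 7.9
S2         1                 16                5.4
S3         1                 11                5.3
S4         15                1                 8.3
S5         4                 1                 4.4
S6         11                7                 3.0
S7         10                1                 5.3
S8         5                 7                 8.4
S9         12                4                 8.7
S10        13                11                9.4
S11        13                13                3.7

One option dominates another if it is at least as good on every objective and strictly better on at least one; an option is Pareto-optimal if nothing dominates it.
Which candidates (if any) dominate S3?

S2: start delay 1≤1, experience 16≥11, interview score 5.4≥5.3 — dominates S3.
Others (S1, S4, S5, S6, S7, S8, S9, S10, S11) are each worse than S3 on at least one objective.

S2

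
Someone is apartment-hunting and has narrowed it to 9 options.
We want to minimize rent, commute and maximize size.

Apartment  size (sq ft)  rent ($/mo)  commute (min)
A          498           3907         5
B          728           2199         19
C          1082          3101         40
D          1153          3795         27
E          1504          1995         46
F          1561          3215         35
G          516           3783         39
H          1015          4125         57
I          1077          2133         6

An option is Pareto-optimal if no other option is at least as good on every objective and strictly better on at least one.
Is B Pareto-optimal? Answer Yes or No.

I vs B: size 1077≥728, rent 2133≤2199, commute 6≤19 — I is at least as good on every objective and strictly better on at least one, so I dominates B.

No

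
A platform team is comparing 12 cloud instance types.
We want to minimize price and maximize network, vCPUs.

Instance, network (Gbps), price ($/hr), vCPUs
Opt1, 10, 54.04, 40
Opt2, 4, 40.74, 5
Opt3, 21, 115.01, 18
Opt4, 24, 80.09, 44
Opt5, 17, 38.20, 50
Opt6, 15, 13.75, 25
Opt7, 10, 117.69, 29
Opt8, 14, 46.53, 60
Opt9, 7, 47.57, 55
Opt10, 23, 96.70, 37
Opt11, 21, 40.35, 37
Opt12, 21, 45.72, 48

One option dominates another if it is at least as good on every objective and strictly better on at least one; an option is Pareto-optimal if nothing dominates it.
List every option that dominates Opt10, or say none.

Opt4

Opt4: network 24≥23, price 80.09≤96.70, vCPUs 44≥37 — dominates Opt10.
Others (Opt1, Opt2, Opt3, Opt5, Opt6, Opt7, Opt8, Opt9, Opt11, Opt12) are each worse than Opt10 on at least one objective.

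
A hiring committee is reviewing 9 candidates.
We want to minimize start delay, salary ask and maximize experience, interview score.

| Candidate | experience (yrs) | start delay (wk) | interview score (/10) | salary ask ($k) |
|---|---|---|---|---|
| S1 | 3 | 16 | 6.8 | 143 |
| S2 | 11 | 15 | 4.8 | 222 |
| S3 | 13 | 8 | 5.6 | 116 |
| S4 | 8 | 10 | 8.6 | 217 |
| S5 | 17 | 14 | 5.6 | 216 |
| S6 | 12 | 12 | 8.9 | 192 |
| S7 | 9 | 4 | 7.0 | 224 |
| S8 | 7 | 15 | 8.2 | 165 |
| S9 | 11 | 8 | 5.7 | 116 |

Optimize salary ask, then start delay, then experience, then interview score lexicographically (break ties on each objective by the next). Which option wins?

S3

First minimize salary ask: best is 116, kept {S3, S9}.
Then minimize start delay: best is 8, kept {S3, S9}.
Then maximize experience: best is 13, kept {S3}.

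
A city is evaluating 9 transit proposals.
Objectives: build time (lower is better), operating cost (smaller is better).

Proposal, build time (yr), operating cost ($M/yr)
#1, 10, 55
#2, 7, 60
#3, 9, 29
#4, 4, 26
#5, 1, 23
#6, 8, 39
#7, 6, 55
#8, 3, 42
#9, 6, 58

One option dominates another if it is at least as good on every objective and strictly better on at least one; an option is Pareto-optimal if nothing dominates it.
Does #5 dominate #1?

Yes

#5 vs #1: build time 1≤10, operating cost 23≤55 — #5 is at least as good on every objective with at least one strict improvement.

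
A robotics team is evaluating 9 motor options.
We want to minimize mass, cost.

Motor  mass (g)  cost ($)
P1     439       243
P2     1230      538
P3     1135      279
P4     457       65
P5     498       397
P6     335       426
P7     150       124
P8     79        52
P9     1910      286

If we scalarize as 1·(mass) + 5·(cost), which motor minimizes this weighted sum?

P8

P1: 1·439 + 5·243 = 1654
P2: 1·1230 + 5·538 = 3920
P3: 1·1135 + 5·279 = 2530
P4: 1·457 + 5·65 = 782
P5: 1·498 + 5·397 = 2483
P6: 1·335 + 5·426 = 2465
P7: 1·150 + 5·124 = 770
P8: 1·79 + 5·52 = 339
P9: 1·1910 + 5·286 = 3340
Lowest: P8 at 339.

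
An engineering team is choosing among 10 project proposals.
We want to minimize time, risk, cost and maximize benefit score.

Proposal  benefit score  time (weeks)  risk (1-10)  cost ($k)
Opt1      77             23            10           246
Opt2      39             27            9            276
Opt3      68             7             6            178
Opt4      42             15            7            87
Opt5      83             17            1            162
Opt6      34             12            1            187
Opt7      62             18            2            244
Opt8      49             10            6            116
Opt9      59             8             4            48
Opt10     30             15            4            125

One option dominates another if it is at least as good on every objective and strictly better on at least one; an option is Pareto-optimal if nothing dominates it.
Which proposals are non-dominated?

Opt3, Opt5, Opt6, Opt9

Opt1: dominated by Opt5 (benefit score 83≥77, time 17≤23, risk 1≤10, cost 162≤246).
Opt2: dominated by Opt3 (benefit score 68≥39, time 7≤27, risk 6≤9, cost 178≤276).
Opt3: not dominated (best time).
Opt4: dominated by Opt9 (benefit score 59≥42, time 8≤15, risk 4≤7, cost 48≤87).
Opt5: not dominated (best benefit score).
Opt6: not dominated.
Opt7: dominated by Opt5 (benefit score 83≥62, time 17≤18, risk 1≤2, cost 162≤244).
Opt8: dominated by Opt9 (benefit score 59≥49, time 8≤10, risk 4≤6, cost 48≤116).
Opt9: not dominated (best cost).
Opt10: dominated by Opt9 (benefit score 59≥30, time 8≤15, risk 4≤4, cost 48≤125).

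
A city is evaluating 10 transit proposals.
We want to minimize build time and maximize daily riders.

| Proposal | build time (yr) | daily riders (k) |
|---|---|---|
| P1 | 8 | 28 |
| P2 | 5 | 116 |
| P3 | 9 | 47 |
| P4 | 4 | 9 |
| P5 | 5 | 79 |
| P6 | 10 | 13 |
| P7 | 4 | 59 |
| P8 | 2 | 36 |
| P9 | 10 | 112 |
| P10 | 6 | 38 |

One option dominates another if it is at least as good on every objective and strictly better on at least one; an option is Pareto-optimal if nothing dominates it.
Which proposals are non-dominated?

P2, P7, P8

P1: dominated by P2 (build time 5≤8, daily riders 116≥28).
P2: not dominated (best daily riders).
P3: dominated by P2 (build time 5≤9, daily riders 116≥47).
P4: dominated by P7 (build time 4≤4, daily riders 59≥9).
P5: dominated by P2 (build time 5≤5, daily riders 116≥79).
P6: dominated by P1 (build time 8≤10, daily riders 28≥13).
P7: not dominated.
P8: not dominated (best build time).
P9: dominated by P2 (build time 5≤10, daily riders 116≥112).
P10: dominated by P2 (build time 5≤6, daily riders 116≥38).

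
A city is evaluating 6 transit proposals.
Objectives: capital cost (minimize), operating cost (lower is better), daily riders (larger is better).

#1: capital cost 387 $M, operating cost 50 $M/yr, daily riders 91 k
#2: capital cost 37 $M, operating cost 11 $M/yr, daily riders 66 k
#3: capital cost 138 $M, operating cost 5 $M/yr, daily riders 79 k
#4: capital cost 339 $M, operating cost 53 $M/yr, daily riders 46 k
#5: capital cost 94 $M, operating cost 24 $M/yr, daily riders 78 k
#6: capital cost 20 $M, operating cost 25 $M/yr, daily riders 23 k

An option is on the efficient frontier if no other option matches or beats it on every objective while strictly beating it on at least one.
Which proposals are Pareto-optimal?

#1, #2, #3, #5, #6

#1: not dominated (best daily riders).
#2: not dominated.
#3: not dominated (best operating cost).
#4: dominated by #2 (capital cost 37≤339, operating cost 11≤53, daily riders 66≥46).
#5: not dominated.
#6: not dominated (best capital cost).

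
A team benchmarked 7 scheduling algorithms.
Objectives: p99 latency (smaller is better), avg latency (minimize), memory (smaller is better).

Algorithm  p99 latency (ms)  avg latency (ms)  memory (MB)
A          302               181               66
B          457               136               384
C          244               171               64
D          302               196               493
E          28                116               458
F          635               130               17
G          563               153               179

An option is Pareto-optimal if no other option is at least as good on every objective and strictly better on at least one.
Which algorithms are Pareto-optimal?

A: dominated by C (p99 latency 244≤302, avg latency 171≤181, memory 64≤66).
B: not dominated.
C: not dominated.
D: dominated by A (p99 latency 302≤302, avg latency 181≤196, memory 66≤493).
E: not dominated (best p99 latency).
F: not dominated (best memory).
G: not dominated.

B, C, E, F, G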